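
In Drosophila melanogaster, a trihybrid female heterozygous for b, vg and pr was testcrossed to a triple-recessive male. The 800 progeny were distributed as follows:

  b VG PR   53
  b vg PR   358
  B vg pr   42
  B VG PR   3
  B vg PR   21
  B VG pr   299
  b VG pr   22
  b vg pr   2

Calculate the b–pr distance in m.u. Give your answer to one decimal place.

The two most frequent reciprocal classes, b vg PR and B VG pr, are the parental types, so the F1 was b vg PR / B VG pr.
The two rarest classes, b vg pr and B VG PR, are the double crossovers. Comparing them with the parentals, only the pr allele has switched, so pr is the middle locus and the order is b – pr – vg.
Crossovers in the b–pr interval produce the single-crossover classes B vg PR and b VG pr (21 + 22 = 43) plus the double crossovers (5).
RF(b–pr) = (43 + 5) / 800 = 48/800 = 0.0600 → 6.0 m.u.

6.0 m.u.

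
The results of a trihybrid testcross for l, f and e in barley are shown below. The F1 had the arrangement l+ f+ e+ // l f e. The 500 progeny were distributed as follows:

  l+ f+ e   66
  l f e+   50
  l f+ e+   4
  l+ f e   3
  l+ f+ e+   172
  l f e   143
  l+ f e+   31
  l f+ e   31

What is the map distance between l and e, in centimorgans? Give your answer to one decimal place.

The two rarest classes, l f+ e+ and l+ f e, are the double crossovers. Comparing them with the parentals, only the l allele has switched, so l is the middle locus and the order is f – l – e.
Crossovers in the l–e interval produce the single-crossover classes l+ f+ e and l f e+ (66 + 50 = 116) plus the double crossovers (7).
RF(l–e) = (116 + 7) / 500 = 123/500 = 0.2460 → 24.6 centimorgans.

24.6 centimorgans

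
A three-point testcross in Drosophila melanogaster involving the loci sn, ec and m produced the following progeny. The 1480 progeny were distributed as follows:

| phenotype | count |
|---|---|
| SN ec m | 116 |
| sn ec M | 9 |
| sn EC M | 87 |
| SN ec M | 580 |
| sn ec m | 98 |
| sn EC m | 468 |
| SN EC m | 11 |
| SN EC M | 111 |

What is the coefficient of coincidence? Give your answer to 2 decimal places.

0.58

The two most frequent reciprocal classes, SN ec M and sn EC m, are the parental types, so the F1 was SN ec M / sn EC m.
The two rarest classes, sn ec M and SN EC m, are the double crossovers. Comparing them with the parentals, only the sn allele has switched, so sn is the middle locus and the order is ec – sn – m.
ec–sn: (209 + 20)/1480 = 0.1547; sn–m: (203 + 20)/1480 = 0.1507.
Expected DCO frequency = 0.1547 × 0.1507 ≈ 0.02331; observed = 20/1480 ≈ 0.01351.
Coefficient of coincidence = 0.01351/0.02331 ≈ 0.58.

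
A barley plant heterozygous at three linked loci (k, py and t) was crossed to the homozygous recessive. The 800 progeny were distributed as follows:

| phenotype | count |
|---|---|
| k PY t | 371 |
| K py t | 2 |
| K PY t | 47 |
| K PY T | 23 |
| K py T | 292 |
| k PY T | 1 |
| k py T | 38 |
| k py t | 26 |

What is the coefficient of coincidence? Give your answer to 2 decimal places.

0.52

The two most frequent reciprocal classes, k PY t and K py T, are the parental types, so the F1 was k PY t / K py T.
The two rarest classes, k PY T and K py t, are the double crossovers. Comparing them with the parentals, only the t allele has switched, so t is the middle locus and the order is k – t – py.
k–t: (85 + 3)/800 = 0.1100; t–py: (49 + 3)/800 = 0.0650.
Expected DCO frequency = 0.1100 × 0.0650 ≈ 0.00715; observed = 3/800 ≈ 0.00375.
Coefficient of coincidence = 0.00375/0.00715 ≈ 0.52.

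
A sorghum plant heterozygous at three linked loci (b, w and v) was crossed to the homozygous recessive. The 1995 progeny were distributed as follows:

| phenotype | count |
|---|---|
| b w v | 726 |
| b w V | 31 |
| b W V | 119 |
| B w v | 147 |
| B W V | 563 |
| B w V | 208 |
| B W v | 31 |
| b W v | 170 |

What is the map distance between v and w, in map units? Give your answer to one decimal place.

22.1 map units

The two most frequent reciprocal classes, B W V and b w v, are the parental types, so the F1 was B W V / b w v.
The two rarest classes, B W v and b w V, are the double crossovers. Comparing them with the parentals, only the v allele has switched, so v is the middle locus and the order is w – v – b.
Crossovers in the w–v interval produce the single-crossover classes B w V and b W v (208 + 170 = 378) plus the double crossovers (62).
RF(w–v) = (378 + 62) / 1995 = 440/1995 = 0.2206 → 22.1 map units.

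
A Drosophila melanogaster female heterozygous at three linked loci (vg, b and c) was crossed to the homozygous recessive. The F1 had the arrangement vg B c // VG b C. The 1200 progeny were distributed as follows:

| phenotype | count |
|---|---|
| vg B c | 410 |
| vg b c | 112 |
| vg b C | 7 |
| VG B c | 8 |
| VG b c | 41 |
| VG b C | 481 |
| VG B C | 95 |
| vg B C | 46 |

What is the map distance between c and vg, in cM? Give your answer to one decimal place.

8.5 cM

The two rarest classes, VG B c and vg b C, are the double crossovers. Comparing them with the parentals, only the vg allele has switched, so vg is the middle locus and the order is b – vg – c.
Crossovers in the vg–c interval produce the single-crossover classes vg B C and VG b c (46 + 41 = 87) plus the double crossovers (15).
RF(vg–c) = (87 + 15) / 1200 = 102/1200 = 0.0850 → 8.5 cM.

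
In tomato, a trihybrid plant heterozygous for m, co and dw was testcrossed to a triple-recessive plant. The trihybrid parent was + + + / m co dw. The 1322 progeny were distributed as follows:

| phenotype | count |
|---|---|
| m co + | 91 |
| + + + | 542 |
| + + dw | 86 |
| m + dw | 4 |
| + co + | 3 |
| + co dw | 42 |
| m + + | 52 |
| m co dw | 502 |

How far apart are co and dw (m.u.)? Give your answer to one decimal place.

The two rarest classes, + co + and m + dw, are the double crossovers. Comparing them with the parentals, only the co allele has switched, so co is the middle locus and the order is m – co – dw.
Crossovers in the co–dw interval produce the single-crossover classes + + dw and m co + (86 + 91 = 177) plus the double crossovers (7).
RF(co–dw) = (177 + 7) / 1322 = 184/1322 = 0.1392 → 13.9 m.u.

13.9 m.u.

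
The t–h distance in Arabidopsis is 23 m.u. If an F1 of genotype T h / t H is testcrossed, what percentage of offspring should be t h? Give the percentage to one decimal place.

11.5%

A map distance of 23 m.u. corresponds to a recombination frequency of 0.230.
The F1 is T h / t H, so t h is a recombinant gamete class with expected frequency r/2 = 0.230/2 = 0.1150.
That is 0.1150 = 11.5% of the progeny.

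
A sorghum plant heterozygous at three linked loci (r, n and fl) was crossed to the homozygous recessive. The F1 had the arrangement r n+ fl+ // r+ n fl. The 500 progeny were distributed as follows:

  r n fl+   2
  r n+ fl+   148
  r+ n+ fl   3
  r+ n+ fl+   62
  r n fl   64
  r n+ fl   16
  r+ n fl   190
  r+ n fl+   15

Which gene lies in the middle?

n

The two rarest classes, r n fl+ and r+ n+ fl, are the double crossovers. Comparing them with the parentals, only the n allele has switched, so n is the middle locus and the order is fl – n – r.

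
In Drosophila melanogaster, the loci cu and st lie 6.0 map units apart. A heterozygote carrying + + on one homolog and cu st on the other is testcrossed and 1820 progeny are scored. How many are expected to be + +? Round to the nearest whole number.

855

A map distance of 6.0 map units corresponds to a recombination frequency of 0.060.
The F1 is + + / cu st, so + + is a parental gamete class with expected frequency (1 − r)/2 = 0.940/2 = 0.4700.
Expected number = 0.4700 × 1820 = 855.40 ≈ 855.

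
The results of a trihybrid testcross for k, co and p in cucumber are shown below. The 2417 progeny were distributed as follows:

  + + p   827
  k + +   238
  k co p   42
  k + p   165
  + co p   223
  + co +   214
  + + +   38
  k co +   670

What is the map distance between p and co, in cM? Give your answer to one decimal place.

22.4 cM

The two most frequent reciprocal classes, + + p and k co +, are the parental types, so the F1 was + + p / k co +.
The two rarest classes, + + + and k co p, are the double crossovers. Comparing them with the parentals, only the p allele has switched, so p is the middle locus and the order is co – p – k.
Crossovers in the co–p interval produce the single-crossover classes + co p and k + + (223 + 238 = 461) plus the double crossovers (80).
RF(co–p) = (461 + 80) / 2417 = 541/2417 = 0.2238 → 22.4 cM.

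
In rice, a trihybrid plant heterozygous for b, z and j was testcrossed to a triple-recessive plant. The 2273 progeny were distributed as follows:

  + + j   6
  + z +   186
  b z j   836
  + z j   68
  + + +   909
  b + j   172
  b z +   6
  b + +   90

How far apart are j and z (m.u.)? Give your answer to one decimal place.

The two most frequent reciprocal classes, b z j and + + +, are the parental types, so the F1 was b z j / + + +.
The two rarest classes, b z + and + + j, are the double crossovers. Comparing them with the parentals, only the j allele has switched, so j is the middle locus and the order is z – j – b.
Crossovers in the z–j interval produce the single-crossover classes b + j and + z + (172 + 186 = 358) plus the double crossovers (12).
RF(z–j) = (358 + 12) / 2273 = 370/2273 = 0.1628 → 16.3 m.u.

16.3 m.u.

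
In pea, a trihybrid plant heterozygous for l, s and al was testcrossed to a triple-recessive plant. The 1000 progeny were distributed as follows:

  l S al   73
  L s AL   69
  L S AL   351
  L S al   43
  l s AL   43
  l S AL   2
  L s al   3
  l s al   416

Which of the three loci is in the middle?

l

The two most frequent reciprocal classes, l s al and L S AL, are the parental types, so the F1 was l s al / L S AL.
The two rarest classes, L s al and l S AL, are the double crossovers. Comparing them with the parentals, only the l allele has switched, so l is the middle locus and the order is al – l – s.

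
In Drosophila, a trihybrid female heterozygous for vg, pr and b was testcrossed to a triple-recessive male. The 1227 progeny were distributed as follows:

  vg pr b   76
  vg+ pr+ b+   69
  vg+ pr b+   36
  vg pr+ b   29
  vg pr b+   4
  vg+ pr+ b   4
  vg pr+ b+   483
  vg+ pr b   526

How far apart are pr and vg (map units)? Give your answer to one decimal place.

12.5 map units

The two most frequent reciprocal classes, vg+ pr b and vg pr+ b+, are the parental types, so the F1 was vg+ pr b / vg pr+ b+.
The two rarest classes, vg+ pr+ b and vg pr b+, are the double crossovers. Comparing them with the parentals, only the pr allele has switched, so pr is the middle locus and the order is vg – pr – b.
Crossovers in the vg–pr interval produce the single-crossover classes vg pr b and vg+ pr+ b+ (76 + 69 = 145) plus the double crossovers (8).
RF(vg–pr) = (145 + 8) / 1227 = 153/1227 = 0.1247 → 12.5 map units.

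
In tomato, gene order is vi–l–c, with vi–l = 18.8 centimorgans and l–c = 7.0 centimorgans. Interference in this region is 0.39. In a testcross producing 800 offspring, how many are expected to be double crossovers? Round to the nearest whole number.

Map distances give recombination frequencies of 0.188 and 0.070 for the two intervals.
With interference 0.39 (so coincidence = 0.61), expected double-crossover frequency = 0.188 × 0.070 × 0.61 = 0.00803.
Expected number = 0.00803 × 800 = 6.42 ≈ 6.

6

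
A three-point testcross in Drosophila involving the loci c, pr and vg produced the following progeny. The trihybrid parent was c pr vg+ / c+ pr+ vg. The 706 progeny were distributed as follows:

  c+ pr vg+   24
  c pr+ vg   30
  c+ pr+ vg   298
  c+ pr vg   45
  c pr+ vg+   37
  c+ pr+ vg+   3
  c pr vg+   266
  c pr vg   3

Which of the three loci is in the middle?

vg

The two rarest classes, c pr vg and c+ pr+ vg+, are the double crossovers. Comparing them with the parentals, only the vg allele has switched, so vg is the middle locus and the order is c – vg – pr.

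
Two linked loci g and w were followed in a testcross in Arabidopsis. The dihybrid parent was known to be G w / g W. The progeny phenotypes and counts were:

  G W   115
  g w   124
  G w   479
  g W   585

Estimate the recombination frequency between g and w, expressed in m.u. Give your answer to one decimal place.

18.3 m.u.

The recombinant classes are G W and g w: 115 + 124 = 239.
Recombination frequency = 239/1303 = 0.1834 ≈ 18.3%, i.e. 18.3 m.u.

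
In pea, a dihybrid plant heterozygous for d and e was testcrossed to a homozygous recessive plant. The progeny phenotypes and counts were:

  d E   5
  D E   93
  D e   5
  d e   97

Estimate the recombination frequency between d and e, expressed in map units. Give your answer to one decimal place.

5.0 map units

The two most frequent classes, D E (93) and d e (97), are the parental types, so the F1 was D E / d e.
The recombinant classes are D e and d E: 5 + 5 = 10.
Recombination frequency = 10/200 = 0.0500 ≈ 5.0%, i.e. 5.0 map units.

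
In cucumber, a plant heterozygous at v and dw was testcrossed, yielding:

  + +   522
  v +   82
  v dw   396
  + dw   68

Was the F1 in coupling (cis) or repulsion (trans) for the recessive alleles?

The two most frequent classes are + + (522) and v dw (396); these are the parental (non-recombinant) types.
So the F1 carried + + on one chromosome and v dw on the other — the recessive alleles are on the same chromosome (cis / coupling).

cis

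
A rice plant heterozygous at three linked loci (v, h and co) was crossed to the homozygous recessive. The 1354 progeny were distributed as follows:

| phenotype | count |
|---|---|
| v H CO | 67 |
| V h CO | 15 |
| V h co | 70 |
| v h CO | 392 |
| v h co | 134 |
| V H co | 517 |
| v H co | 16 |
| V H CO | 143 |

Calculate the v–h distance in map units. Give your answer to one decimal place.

12.4 map units

The two most frequent reciprocal classes, V H co and v h CO, are the parental types, so the F1 was V H co / v h CO.
The two rarest classes, v H co and V h CO, are the double crossovers. Comparing them with the parentals, only the v allele has switched, so v is the middle locus and the order is h – v – co.
Crossovers in the h–v interval produce the single-crossover classes V h co and v H CO (70 + 67 = 137) plus the double crossovers (31).
RF(h–v) = (137 + 31) / 1354 = 168/1354 = 0.1241 → 12.4 map units.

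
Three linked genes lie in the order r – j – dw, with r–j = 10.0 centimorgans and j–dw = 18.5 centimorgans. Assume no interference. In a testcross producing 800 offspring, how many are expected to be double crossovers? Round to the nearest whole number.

Map distances give recombination frequencies of 0.100 and 0.185 for the two intervals.
With no interference, expected double-crossover frequency = 0.100 × 0.185 = 0.01850.
Expected number = 0.01850 × 800 = 14.80 ≈ 15.

15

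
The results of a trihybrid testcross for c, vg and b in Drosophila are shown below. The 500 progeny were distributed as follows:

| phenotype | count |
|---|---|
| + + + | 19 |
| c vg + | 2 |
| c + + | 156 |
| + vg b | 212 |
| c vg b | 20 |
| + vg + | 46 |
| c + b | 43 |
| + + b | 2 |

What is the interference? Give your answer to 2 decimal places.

The two most frequent reciprocal classes, c + + and + vg b, are the parental types, so the F1 was c + + / + vg b.
The two rarest classes, c vg + and + + b, are the double crossovers. Comparing them with the parentals, only the vg allele has switched, so vg is the middle locus and the order is c – vg – b.
c–vg: (39 + 4)/500 = 0.0860; vg–b: (89 + 4)/500 = 0.1860.
Expected DCO frequency = 0.0860 × 0.1860 ≈ 0.01600; observed = 4/500 ≈ 0.00800.
Coefficient of coincidence = 0.00800/0.01600 ≈ 0.50; interference = 1 − 0.50 = 0.50.

0.50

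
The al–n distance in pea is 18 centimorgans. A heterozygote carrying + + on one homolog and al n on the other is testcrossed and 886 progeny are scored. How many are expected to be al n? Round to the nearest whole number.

A map distance of 18 centimorgans corresponds to a recombination frequency of 0.180.
The F1 is + + / al n, so al n is a parental gamete class with expected frequency (1 − r)/2 = 0.820/2 = 0.4100.
Expected number = 0.4100 × 886 = 363.26 ≈ 363.

363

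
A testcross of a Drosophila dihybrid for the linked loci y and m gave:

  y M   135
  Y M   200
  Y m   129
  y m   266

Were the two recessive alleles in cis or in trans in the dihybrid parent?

cis

The two most frequent classes are Y M (200) and y m (266); these are the parental (non-recombinant) types.
So the F1 carried Y M on one chromosome and y m on the other — the recessive alleles are on the same chromosome (cis / coupling).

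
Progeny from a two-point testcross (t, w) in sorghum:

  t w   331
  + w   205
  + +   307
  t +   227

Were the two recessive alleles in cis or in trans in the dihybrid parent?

The two most frequent classes are + + (307) and t w (331); these are the parental (non-recombinant) types.
So the F1 carried + + on one chromosome and t w on the other — the recessive alleles are on the same chromosome (cis / coupling).

cis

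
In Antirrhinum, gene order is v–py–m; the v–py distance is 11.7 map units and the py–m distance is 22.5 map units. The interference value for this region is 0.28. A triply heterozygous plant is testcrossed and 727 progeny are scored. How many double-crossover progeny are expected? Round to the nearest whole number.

Map distances give recombination frequencies of 0.117 and 0.225 for the two intervals.
With interference 0.28 (so coincidence = 0.72), expected double-crossover frequency = 0.117 × 0.225 × 0.72 = 0.01895.
Expected number = 0.01895 × 727 = 13.78 ≈ 14.

14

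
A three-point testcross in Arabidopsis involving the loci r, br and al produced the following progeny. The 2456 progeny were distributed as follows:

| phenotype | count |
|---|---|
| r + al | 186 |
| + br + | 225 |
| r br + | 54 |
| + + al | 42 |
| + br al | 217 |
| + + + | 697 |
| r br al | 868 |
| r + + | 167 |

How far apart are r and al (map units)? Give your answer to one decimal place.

19.5 map units

The two most frequent reciprocal classes, r br al and + + +, are the parental types, so the F1 was r br al / + + +.
The two rarest classes, r br + and + + al, are the double crossovers. Comparing them with the parentals, only the al allele has switched, so al is the middle locus and the order is br – al – r.
Crossovers in the al–r interval produce the single-crossover classes + br al and r + + (217 + 167 = 384) plus the double crossovers (96).
RF(al–r) = (384 + 96) / 2456 = 480/2456 = 0.1954 → 19.5 map units.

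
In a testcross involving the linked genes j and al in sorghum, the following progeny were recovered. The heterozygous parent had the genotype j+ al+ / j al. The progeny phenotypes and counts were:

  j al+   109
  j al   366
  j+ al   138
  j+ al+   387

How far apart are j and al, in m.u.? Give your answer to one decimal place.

24.7 m.u.

The recombinant classes are j+ al and j al+: 138 + 109 = 247.
Recombination frequency = 247/1000 = 0.2470 ≈ 24.7%, i.e. 24.7 m.u.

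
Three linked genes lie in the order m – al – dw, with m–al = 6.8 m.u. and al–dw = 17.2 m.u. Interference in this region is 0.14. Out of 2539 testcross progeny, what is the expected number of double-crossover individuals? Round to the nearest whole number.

Map distances give recombination frequencies of 0.068 and 0.172 for the two intervals.
With interference 0.14 (so coincidence = 0.86), expected double-crossover frequency = 0.068 × 0.172 × 0.86 = 0.01006.
Expected number = 0.01006 × 2539 = 25.54 ≈ 26.

26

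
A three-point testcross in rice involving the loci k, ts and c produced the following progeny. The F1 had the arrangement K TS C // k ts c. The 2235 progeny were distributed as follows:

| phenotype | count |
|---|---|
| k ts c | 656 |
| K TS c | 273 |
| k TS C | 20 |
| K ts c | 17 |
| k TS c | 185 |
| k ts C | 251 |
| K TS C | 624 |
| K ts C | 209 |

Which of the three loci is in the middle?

k

The two rarest classes, k TS C and K ts c, are the double crossovers. Comparing them with the parentals, only the k allele has switched, so k is the middle locus and the order is c – k – ts.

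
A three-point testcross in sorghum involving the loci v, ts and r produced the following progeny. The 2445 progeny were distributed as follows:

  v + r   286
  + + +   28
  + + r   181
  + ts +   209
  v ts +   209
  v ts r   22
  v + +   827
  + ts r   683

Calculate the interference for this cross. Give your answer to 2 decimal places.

The two most frequent reciprocal classes, + ts r and v + +, are the parental types, so the F1 was + ts r / v + +.
The two rarest classes, v ts r and + + +, are the double crossovers. Comparing them with the parentals, only the v allele has switched, so v is the middle locus and the order is ts – v – r.
ts–v: (390 + 50)/2445 = 0.1800; v–r: (495 + 50)/2445 = 0.2229.
Expected DCO frequency = 0.1800 × 0.2229 ≈ 0.04012; observed = 50/2445 ≈ 0.02045.
Coefficient of coincidence = 0.02045/0.04012 ≈ 0.51; interference = 1 − 0.51 = 0.49.

0.49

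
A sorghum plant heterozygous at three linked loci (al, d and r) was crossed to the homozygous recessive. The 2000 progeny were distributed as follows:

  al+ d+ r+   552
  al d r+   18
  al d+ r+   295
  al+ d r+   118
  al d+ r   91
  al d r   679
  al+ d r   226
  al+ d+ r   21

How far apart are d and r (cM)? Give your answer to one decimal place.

12.4 cM

The two most frequent reciprocal classes, al+ d+ r+ and al d r, are the parental types, so the F1 was al+ d+ r+ / al d r.
The two rarest classes, al+ d+ r and al d r+, are the double crossovers. Comparing them with the parentals, only the r allele has switched, so r is the middle locus and the order is al – r – d.
Crossovers in the r–d interval produce the single-crossover classes al+ d r+ and al d+ r (118 + 91 = 209) plus the double crossovers (39).
RF(r–d) = (209 + 39) / 2000 = 248/2000 = 0.1240 → 12.4 cM.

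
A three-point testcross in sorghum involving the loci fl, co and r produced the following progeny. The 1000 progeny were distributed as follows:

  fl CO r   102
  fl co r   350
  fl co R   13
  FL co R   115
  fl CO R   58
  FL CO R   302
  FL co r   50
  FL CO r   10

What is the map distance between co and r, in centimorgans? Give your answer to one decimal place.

24.0 centimorgans

The two most frequent reciprocal classes, FL CO R and fl co r, are the parental types, so the F1 was FL CO R / fl co r.
The two rarest classes, FL CO r and fl co R, are the double crossovers. Comparing them with the parentals, only the r allele has switched, so r is the middle locus and the order is co – r – fl.
Crossovers in the co–r interval produce the single-crossover classes FL co R and fl CO r (115 + 102 = 217) plus the double crossovers (23).
RF(co–r) = (217 + 23) / 1000 = 240/1000 = 0.2400 → 24.0 centimorgans.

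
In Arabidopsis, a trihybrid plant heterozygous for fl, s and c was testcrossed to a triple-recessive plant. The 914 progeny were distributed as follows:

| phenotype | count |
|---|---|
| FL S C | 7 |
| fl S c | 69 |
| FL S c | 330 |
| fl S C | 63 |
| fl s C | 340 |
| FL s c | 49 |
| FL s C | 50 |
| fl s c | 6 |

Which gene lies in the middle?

c

The two most frequent reciprocal classes, FL S c and fl s C, are the parental types, so the F1 was FL S c / fl s C.
The two rarest classes, FL S C and fl s c, are the double crossovers. Comparing them with the parentals, only the c allele has switched, so c is the middle locus and the order is s – c – fl.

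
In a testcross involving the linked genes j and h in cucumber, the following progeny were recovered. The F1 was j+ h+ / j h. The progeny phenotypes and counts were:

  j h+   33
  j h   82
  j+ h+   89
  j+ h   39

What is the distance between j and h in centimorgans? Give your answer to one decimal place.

The recombinant classes are j+ h and j h+: 39 + 33 = 72.
Recombination frequency = 72/243 = 0.2963 ≈ 29.6%, i.e. 29.6 centimorgans.

29.6 centimorgans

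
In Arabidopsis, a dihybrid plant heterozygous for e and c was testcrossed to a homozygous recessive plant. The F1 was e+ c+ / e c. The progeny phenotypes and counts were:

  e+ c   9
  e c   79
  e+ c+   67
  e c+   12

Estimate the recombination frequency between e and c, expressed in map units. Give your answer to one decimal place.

The recombinant classes are e+ c and e c+: 9 + 12 = 21.
Recombination frequency = 21/167 = 0.1257 ≈ 12.6%, i.e. 12.6 map units.

12.6 map units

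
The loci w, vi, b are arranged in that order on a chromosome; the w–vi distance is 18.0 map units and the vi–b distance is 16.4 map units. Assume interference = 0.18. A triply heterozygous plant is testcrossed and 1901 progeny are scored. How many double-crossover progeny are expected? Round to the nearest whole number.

46

Map distances give recombination frequencies of 0.180 and 0.164 for the two intervals.
With interference 0.18 (so coincidence = 0.82), expected double-crossover frequency = 0.180 × 0.164 × 0.82 = 0.02421.
Expected number = 0.02421 × 1901 = 46.02 ≈ 46.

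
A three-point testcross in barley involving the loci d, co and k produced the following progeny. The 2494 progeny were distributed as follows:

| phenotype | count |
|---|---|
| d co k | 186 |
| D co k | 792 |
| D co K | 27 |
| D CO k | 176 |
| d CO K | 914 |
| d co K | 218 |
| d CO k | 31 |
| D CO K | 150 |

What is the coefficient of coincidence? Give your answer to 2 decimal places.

0.81

The two most frequent reciprocal classes, D co k and d CO K, are the parental types, so the F1 was D co k / d CO K.
The two rarest classes, D co K and d CO k, are the double crossovers. Comparing them with the parentals, only the k allele has switched, so k is the middle locus and the order is co – k – d.
co–k: (394 + 58)/2494 = 0.1812; k–d: (336 + 58)/2494 = 0.1580.
Expected DCO frequency = 0.1812 × 0.1580 ≈ 0.02863; observed = 58/2494 ≈ 0.02326.
Coefficient of coincidence = 0.02326/0.02863 ≈ 0.81.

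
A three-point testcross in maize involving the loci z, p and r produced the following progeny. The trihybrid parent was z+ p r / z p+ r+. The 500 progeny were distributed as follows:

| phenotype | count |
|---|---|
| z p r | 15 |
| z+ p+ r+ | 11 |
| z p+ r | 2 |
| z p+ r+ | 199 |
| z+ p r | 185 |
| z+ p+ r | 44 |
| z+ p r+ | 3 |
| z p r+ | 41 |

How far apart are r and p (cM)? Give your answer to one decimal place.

The two rarest classes, z+ p r+ and z p+ r, are the double crossovers. Comparing them with the parentals, only the r allele has switched, so r is the middle locus and the order is p – r – z.
Crossovers in the p–r interval produce the single-crossover classes z+ p+ r and z p r+ (44 + 41 = 85) plus the double crossovers (5).
RF(p–r) = (85 + 5) / 500 = 90/500 = 0.1800 → 18.0 cM.

18.0 cM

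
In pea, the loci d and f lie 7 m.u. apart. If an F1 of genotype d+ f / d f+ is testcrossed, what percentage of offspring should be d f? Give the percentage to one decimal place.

3.5%

A map distance of 7 m.u. corresponds to a recombination frequency of 0.070.
The F1 is d+ f / d f+, so d f is a recombinant gamete class with expected frequency r/2 = 0.070/2 = 0.0350.
That is 0.0350 = 3.5% of the progeny.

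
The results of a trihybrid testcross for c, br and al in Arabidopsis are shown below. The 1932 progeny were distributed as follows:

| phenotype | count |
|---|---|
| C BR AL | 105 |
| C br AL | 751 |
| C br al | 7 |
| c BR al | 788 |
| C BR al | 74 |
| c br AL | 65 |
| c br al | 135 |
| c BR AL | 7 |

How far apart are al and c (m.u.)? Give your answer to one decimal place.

7.9 m.u.

The two most frequent reciprocal classes, C br AL and c BR al, are the parental types, so the F1 was C br AL / c BR al.
The two rarest classes, C br al and c BR AL, are the double crossovers. Comparing them with the parentals, only the al allele has switched, so al is the middle locus and the order is br – al – c.
Crossovers in the al–c interval produce the single-crossover classes c br AL and C BR al (65 + 74 = 139) plus the double crossovers (14).
RF(al–c) = (139 + 14) / 1932 = 153/1932 = 0.0792 → 7.9 m.u.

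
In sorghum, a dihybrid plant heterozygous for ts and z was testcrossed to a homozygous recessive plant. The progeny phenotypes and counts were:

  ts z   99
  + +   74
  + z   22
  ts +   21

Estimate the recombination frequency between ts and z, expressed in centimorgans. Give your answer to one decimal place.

The two most frequent classes, + + (74) and ts z (99), are the parental types, so the F1 was + + / ts z.
The recombinant classes are + z and ts +: 22 + 21 = 43.
Recombination frequency = 43/216 = 0.1991 ≈ 19.9%, i.e. 19.9 centimorgans.

19.9 centimorgans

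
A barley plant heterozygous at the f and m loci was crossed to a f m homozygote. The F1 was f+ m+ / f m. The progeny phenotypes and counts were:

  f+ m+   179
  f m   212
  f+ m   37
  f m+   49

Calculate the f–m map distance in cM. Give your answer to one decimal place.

The recombinant classes are f+ m and f m+: 37 + 49 = 86.
Recombination frequency = 86/477 = 0.1803 ≈ 18.0%, i.e. 18.0 cM.

18.0 cM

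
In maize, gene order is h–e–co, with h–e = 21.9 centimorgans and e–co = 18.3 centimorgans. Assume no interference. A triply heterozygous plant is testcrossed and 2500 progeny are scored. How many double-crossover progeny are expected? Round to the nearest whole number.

100

Map distances give recombination frequencies of 0.219 and 0.183 for the two intervals.
With no interference, expected double-crossover frequency = 0.219 × 0.183 = 0.04008.
Expected number = 0.04008 × 2500 = 100.19 ≈ 100.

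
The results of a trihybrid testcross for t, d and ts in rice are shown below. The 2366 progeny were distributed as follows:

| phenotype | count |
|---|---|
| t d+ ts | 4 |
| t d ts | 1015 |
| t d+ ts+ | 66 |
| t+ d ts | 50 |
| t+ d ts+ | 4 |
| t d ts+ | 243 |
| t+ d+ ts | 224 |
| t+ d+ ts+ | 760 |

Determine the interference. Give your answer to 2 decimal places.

0.68

The two most frequent reciprocal classes, t d ts and t+ d+ ts+, are the parental types, so the F1 was t d ts / t+ d+ ts+.
The two rarest classes, t d+ ts and t+ d ts+, are the double crossovers. Comparing them with the parentals, only the d allele has switched, so d is the middle locus and the order is ts – d – t.
ts–d: (467 + 8)/2366 = 0.2008; d–t: (116 + 8)/2366 = 0.0524.
Expected DCO frequency = 0.2008 × 0.0524 ≈ 0.01052; observed = 8/2366 ≈ 0.00338.
Coefficient of coincidence = 0.00338/0.01052 ≈ 0.32; interference = 1 − 0.32 = 0.68.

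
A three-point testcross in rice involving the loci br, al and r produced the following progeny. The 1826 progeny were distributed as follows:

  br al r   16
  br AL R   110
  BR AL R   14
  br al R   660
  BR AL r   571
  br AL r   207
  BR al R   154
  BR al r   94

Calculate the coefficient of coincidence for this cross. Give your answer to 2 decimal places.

0.60

The two most frequent reciprocal classes, BR AL r and br al R, are the parental types, so the F1 was BR AL r / br al R.
The two rarest classes, BR AL R and br al r, are the double crossovers. Comparing them with the parentals, only the r allele has switched, so r is the middle locus and the order is al – r – br.
al–r: (204 + 30)/1826 = 0.1281; r–br: (361 + 30)/1826 = 0.2141.
Expected DCO frequency = 0.1281 × 0.2141 ≈ 0.02743; observed = 30/1826 ≈ 0.01643.
Coefficient of coincidence = 0.01643/0.02743 ≈ 0.60.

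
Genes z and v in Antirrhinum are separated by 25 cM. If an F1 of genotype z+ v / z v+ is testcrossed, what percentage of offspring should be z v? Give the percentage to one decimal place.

12.5%

A map distance of 25 cM corresponds to a recombination frequency of 0.250.
The F1 is z+ v / z v+, so z v is a recombinant gamete class with expected frequency r/2 = 0.250/2 = 0.1250.
That is 0.1250 = 12.5% of the progeny.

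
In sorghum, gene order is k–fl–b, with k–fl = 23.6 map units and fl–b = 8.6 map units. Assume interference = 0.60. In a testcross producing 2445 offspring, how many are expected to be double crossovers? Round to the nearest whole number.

20

Map distances give recombination frequencies of 0.236 and 0.086 for the two intervals.
With interference 0.60 (so coincidence = 0.40), expected double-crossover frequency = 0.236 × 0.086 × 0.40 = 0.00812.
Expected number = 0.00812 × 2445 = 19.85 ≈ 20.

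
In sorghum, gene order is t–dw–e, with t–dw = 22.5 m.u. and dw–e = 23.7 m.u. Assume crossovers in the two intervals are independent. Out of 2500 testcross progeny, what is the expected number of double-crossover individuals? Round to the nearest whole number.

133

Map distances give recombination frequencies of 0.225 and 0.237 for the two intervals.
With no interference, expected double-crossover frequency = 0.225 × 0.237 = 0.05332.
Expected number = 0.05332 × 2500 = 133.31 ≈ 133.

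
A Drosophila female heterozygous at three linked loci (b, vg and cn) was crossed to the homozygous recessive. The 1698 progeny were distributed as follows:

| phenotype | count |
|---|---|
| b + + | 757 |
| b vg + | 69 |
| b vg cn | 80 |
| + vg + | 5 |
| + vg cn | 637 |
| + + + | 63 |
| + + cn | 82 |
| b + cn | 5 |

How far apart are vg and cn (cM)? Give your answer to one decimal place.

9.5 cM

The two most frequent reciprocal classes, + vg cn and b + +, are the parental types, so the F1 was + vg cn / b + +.
The two rarest classes, + vg + and b + cn, are the double crossovers. Comparing them with the parentals, only the cn allele has switched, so cn is the middle locus and the order is vg – cn – b.
Crossovers in the vg–cn interval produce the single-crossover classes + + cn and b vg + (82 + 69 = 151) plus the double crossovers (10).
RF(vg–cn) = (151 + 10) / 1698 = 161/1698 = 0.0948 → 9.5 cM.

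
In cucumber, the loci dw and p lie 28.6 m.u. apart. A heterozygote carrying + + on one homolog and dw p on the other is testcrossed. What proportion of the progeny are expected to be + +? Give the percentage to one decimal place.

A map distance of 28.6 m.u. corresponds to a recombination frequency of 0.286.
The F1 is + + / dw p, so + + is a parental gamete class with expected frequency (1 − r)/2 = 0.714/2 = 0.3570.
That is 0.3570 = 35.7% of the progeny.

35.7%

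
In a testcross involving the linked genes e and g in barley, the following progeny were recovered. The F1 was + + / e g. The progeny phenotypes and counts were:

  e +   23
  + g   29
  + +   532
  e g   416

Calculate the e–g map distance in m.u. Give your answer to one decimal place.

5.2 m.u.

The recombinant classes are + g and e +: 29 + 23 = 52.
Recombination frequency = 52/1000 = 0.0520 ≈ 5.2%, i.e. 5.2 m.u.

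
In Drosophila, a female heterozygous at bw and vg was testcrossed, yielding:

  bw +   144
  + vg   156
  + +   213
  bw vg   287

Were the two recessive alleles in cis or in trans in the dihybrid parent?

cis

The two most frequent classes are + + (213) and bw vg (287); these are the parental (non-recombinant) types.
So the F1 carried + + on one chromosome and bw vg on the other — the recessive alleles are on the same chromosome (cis / coupling).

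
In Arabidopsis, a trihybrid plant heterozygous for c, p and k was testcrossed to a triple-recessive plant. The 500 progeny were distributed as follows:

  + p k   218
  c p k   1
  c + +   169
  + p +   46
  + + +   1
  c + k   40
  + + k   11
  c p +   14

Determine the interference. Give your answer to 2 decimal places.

0.58

The two most frequent reciprocal classes, c + + and + p k, are the parental types, so the F1 was c + + / + p k.
The two rarest classes, + + + and c p k, are the double crossovers. Comparing them with the parentals, only the c allele has switched, so c is the middle locus and the order is p – c – k.
p–c: (25 + 2)/500 = 0.0540; c–k: (86 + 2)/500 = 0.1760.
Expected DCO frequency = 0.0540 × 0.1760 ≈ 0.00950; observed = 2/500 ≈ 0.00400.
Coefficient of coincidence = 0.00400/0.00950 ≈ 0.42; interference = 1 − 0.42 = 0.58.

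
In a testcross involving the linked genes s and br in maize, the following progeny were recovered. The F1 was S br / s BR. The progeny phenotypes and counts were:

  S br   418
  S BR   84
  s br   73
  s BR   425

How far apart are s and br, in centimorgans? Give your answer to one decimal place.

The recombinant classes are S BR and s br: 84 + 73 = 157.
Recombination frequency = 157/1000 = 0.1570 ≈ 15.7%, i.e. 15.7 centimorgans.

15.7 centimorgans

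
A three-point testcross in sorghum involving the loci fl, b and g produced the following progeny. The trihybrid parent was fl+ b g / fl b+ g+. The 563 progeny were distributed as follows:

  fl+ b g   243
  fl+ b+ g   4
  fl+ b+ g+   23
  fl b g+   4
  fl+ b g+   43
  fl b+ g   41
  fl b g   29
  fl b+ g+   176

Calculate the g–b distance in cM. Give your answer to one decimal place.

The two rarest classes, fl+ b+ g and fl b g+, are the double crossovers. Comparing them with the parentals, only the b allele has switched, so b is the middle locus and the order is fl – b – g.
Crossovers in the b–g interval produce the single-crossover classes fl+ b g+ and fl b+ g (43 + 41 = 84) plus the double crossovers (8).
RF(b–g) = (84 + 8) / 563 = 92/563 = 0.1634 → 16.3 cM.

16.3 cM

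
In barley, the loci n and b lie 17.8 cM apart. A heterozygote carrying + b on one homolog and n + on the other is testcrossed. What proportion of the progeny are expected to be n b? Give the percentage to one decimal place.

8.9%

A map distance of 17.8 cM corresponds to a recombination frequency of 0.178.
The F1 is + b / n +, so n b is a recombinant gamete class with expected frequency r/2 = 0.178/2 = 0.0890.
That is 0.0890 = 8.9% of the progeny.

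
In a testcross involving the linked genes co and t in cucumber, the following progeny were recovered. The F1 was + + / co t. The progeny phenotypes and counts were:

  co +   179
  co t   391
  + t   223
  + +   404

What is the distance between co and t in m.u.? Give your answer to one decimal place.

The recombinant classes are + t and co +: 223 + 179 = 402.
Recombination frequency = 402/1197 = 0.3358 ≈ 33.6%, i.e. 33.6 m.u.

33.6 m.u.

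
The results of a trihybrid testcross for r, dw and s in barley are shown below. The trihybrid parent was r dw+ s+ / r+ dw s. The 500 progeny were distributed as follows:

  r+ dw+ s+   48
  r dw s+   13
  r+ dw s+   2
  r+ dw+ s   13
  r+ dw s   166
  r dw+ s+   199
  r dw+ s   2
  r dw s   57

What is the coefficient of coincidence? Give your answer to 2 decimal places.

The two rarest classes, r dw+ s and r+ dw s+, are the double crossovers. Comparing them with the parentals, only the s allele has switched, so s is the middle locus and the order is dw – s – r.
dw–s: (26 + 4)/500 = 0.0600; s–r: (105 + 4)/500 = 0.2180.
Expected DCO frequency = 0.0600 × 0.2180 ≈ 0.01308; observed = 4/500 ≈ 0.00800.
Coefficient of coincidence = 0.00800/0.01308 ≈ 0.61.

0.61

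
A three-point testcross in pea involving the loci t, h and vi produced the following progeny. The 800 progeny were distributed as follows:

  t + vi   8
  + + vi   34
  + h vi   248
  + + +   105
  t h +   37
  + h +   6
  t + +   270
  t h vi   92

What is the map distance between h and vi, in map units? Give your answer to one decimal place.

The two most frequent reciprocal classes, + h vi and t + +, are the parental types, so the F1 was + h vi / t + +.
The two rarest classes, + h + and t + vi, are the double crossovers. Comparing them with the parentals, only the vi allele has switched, so vi is the middle locus and the order is t – vi – h.
Crossovers in the vi–h interval produce the single-crossover classes + + vi and t h + (34 + 37 = 71) plus the double crossovers (14).
RF(vi–h) = (71 + 14) / 800 = 85/800 = 0.1062 → 10.6 map units.

10.6 map units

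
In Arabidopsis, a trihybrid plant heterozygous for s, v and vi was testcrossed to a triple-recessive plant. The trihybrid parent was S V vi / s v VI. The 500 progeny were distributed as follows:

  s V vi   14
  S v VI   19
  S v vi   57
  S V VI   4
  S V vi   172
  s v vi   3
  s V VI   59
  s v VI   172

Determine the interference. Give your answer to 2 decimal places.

The two rarest classes, S V VI and s v vi, are the double crossovers. Comparing them with the parentals, only the vi allele has switched, so vi is the middle locus and the order is s – vi – v.
s–vi: (33 + 7)/500 = 0.0800; vi–v: (116 + 7)/500 = 0.2460.
Expected DCO frequency = 0.0800 × 0.2460 ≈ 0.01968; observed = 7/500 ≈ 0.01400.
Coefficient of coincidence = 0.01400/0.01968 ≈ 0.71; interference = 1 − 0.71 = 0.29.

0.29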